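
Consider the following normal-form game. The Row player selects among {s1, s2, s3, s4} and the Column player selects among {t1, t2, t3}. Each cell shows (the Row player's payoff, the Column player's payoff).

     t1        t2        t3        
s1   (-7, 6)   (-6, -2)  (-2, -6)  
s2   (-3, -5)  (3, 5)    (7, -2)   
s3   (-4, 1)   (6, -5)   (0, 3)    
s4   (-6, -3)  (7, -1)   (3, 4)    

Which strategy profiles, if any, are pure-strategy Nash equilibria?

Find each player's best response to every opponent strategy; NE are the intersections.
The Row player's best responses — vs t1: s2 (payoff -3); vs t2: s4 (payoff 7); vs t3: s2 (payoff 7).
The Column player's best responses — vs s1: t1 (payoff 6); vs s2: t2 (payoff 5); vs s3: t3 (payoff 3); vs s4: t3 (payoff 4).
No cell has both players best-responding. For instance, the Row player's best reply to t3 is s2, but against s2 the Column player prefers t2 over t3.

There is no pure-strategy Nash equilibrium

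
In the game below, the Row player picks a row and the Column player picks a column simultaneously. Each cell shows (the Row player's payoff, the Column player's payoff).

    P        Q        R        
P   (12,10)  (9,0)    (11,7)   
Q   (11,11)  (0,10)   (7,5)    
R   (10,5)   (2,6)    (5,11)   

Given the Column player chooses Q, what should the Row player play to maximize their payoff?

P

With the Column player fixed at Q, the Row player's payoffs are: P → 9, Q → 0, R → 2.
The maximum is 9, achieved by P.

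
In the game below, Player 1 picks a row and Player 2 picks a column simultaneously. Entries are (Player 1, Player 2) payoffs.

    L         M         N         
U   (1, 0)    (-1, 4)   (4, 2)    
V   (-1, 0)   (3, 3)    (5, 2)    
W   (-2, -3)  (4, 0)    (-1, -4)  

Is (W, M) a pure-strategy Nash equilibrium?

Holding Player 2 at M: Player 1 gets 4 from W, versus -1 from U, 3 from V. No profitable deviation for Player 1.
Holding Player 1 at W: Player 2 gets 0 from M, versus -3 from L, -4 from N. No profitable deviation for Player 2 either.

Yes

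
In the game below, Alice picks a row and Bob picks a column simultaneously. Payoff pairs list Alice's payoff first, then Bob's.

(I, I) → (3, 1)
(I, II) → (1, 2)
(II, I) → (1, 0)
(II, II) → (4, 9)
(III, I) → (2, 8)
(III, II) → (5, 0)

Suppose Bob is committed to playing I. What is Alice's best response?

I

With Bob fixed at I, Alice's payoffs are: I → 3, II → 1, III → 2.
The maximum is 3, achieved by I.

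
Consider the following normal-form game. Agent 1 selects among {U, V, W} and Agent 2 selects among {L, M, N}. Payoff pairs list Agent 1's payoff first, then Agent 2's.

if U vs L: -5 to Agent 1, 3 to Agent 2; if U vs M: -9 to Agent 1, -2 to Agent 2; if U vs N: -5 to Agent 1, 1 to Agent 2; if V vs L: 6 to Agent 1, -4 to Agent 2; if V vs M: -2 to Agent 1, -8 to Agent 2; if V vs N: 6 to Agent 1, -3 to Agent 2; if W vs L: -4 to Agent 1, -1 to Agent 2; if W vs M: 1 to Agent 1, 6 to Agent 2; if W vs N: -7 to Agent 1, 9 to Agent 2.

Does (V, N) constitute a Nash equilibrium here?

Yes

Holding Agent 2 at N: Agent 1 gets 6 from V, versus -5 from U, -7 from W. No profitable deviation for Agent 1.
Holding Agent 1 at V: Agent 2 gets -3 from N, versus -4 from L, -8 from M. No profitable deviation for Agent 2 either.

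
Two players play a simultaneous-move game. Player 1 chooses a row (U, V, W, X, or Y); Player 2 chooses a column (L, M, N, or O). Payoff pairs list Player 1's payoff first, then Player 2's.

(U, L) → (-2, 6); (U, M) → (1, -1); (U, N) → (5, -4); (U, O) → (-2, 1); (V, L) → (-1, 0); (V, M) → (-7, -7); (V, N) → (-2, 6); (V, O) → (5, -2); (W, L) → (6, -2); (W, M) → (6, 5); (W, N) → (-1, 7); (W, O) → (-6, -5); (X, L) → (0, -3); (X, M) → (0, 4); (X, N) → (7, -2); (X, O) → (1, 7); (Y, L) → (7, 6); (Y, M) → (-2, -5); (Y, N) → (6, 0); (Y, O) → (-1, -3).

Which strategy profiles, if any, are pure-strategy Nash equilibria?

Find each player's best response to every opponent strategy; NE are the intersections.
Player 1's best responses — vs L: Y (payoff 7); vs M: W (payoff 6); vs N: X (payoff 7); vs O: V (payoff 5).
Player 2's best responses — vs U: L (payoff 6); vs V: N (payoff 6); vs W: N (payoff 7); vs X: O (payoff 7); vs Y: L (payoff 6).
The only mutual best response is (Y, L); neither player gains by switching there.

(Y, L)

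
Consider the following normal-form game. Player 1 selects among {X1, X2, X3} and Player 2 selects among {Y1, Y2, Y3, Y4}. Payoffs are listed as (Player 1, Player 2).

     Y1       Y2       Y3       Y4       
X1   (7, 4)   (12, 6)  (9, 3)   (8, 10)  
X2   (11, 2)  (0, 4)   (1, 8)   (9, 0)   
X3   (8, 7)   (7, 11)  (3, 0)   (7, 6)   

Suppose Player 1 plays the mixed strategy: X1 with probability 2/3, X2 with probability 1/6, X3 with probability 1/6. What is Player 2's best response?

Y4

Player 2's best reply maximizes expected payoff against the mix.
Y1: (2/3)·4 + (1/6)·2 + (1/6)·7 = 25/6
Y2: (2/3)·6 + (1/6)·4 + (1/6)·11 = 13/2
Y3: (2/3)·3 + (1/6)·8 + (1/6)·0 = 10/3
Y4: (2/3)·10 + (1/6)·0 + (1/6)·6 = 23/3
Highest expected payoff is 23/3, from Y4.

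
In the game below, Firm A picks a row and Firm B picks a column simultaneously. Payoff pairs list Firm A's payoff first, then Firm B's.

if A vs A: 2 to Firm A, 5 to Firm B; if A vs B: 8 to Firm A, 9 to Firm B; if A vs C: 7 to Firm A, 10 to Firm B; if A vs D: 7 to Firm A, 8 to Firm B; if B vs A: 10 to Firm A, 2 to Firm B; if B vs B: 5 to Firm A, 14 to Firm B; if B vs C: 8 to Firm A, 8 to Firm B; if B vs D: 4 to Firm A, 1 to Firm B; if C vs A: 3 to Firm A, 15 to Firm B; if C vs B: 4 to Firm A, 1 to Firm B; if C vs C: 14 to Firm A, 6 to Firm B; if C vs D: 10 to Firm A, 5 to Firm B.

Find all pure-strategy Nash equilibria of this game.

There is no pure-strategy Nash equilibrium

Find each player's best response to every opponent strategy; NE are the intersections.
Firm A's best responses — vs A: B (payoff 10); vs B: A (payoff 8); vs C: C (payoff 14); vs D: C (payoff 10).
Firm B's best responses — vs A: C (payoff 10); vs B: B (payoff 14); vs C: A (payoff 15).
No cell has both players best-responding. For instance, Firm A's best reply to A is B, but against B Firm B prefers B over A.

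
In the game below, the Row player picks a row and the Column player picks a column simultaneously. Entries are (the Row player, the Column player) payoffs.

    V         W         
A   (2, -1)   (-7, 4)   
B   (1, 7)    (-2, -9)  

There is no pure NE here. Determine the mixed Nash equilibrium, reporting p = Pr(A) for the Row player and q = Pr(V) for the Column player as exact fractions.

In a mixed NE each player is indifferent between their pure strategies, so the opponent's mix sets the indifference.
The Column player indifferent between V and W: p·(-1) + (1−p)·7 = p·4 + (1−p)·(-9) ⟹ 7 + (-8)p = (-9) + 13p ⟹ p = 16/21.
The Row player indifferent between A and B: q·2 + (1−q)·(-7) = q·1 + (1−q)·(-2) ⟹ (-7) + 9q = (-2) + 3q ⟹ q = 5/6.

p = 16/21, q = 5/6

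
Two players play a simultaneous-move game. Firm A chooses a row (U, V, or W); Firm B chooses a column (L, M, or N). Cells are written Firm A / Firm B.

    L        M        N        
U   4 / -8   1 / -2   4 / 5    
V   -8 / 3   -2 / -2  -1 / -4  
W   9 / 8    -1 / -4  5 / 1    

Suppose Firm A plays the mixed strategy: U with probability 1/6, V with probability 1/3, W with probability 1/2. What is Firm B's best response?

Firm B's best reply maximizes expected payoff against the mix.
L: (1/6)·(-8) + (1/3)·3 + (1/2)·8 = 11/3
M: (1/6)·(-2) + (1/3)·(-2) + (1/2)·(-4) = -3
N: (1/6)·5 + (1/3)·(-4) + (1/2)·1 = 0
Highest expected payoff is 11/3, from L.

L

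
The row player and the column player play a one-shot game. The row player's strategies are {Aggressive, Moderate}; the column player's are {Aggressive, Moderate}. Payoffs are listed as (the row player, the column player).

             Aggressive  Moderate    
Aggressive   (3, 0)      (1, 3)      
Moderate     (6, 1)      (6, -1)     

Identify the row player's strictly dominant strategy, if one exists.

A strategy is strictly dominant if it gives the row player a strictly higher payoff than every other strategy, against every choice by the opponent.
Moderate strictly dominates: vs Aggressive: 6 > 3; vs Moderate: 6 > 1.

Moderate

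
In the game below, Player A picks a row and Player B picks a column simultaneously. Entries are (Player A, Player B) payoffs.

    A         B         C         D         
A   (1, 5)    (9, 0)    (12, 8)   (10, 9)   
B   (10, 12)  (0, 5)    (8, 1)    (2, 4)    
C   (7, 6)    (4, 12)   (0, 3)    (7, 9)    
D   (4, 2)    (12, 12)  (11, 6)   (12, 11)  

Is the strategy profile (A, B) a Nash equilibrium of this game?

Holding Player B at B: Player A gets 9 from A but could get 12 by switching to D. Player A has a profitable deviation.

No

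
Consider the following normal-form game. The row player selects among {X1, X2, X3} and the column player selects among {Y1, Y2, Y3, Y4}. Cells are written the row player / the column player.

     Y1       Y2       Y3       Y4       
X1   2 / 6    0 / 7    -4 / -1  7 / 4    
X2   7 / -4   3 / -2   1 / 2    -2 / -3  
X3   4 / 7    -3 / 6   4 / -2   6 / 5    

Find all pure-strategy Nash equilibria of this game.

No pure-strategy Nash equilibrium

A profile is a Nash equilibrium when each player is best-responding to the other.
The row player's best responses — vs Y1: X2 (payoff 7); vs Y2: X2 (payoff 3); vs Y3: X3 (payoff 4); vs Y4: X1 (payoff 7).
The column player's best responses — vs X1: Y2 (payoff 7); vs X2: Y3 (payoff 2); vs X3: Y1 (payoff 7).
No cell has both players best-responding. For instance, the row player's best reply to Y3 is X3, but against X3 the column player prefers Y1 over Y3.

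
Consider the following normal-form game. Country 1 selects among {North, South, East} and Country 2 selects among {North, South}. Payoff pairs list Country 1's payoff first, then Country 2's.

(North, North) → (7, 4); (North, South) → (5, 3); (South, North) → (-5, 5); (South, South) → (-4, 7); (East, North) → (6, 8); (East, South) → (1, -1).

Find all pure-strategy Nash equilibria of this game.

(North, North)

Find each player's best response to every opponent strategy; NE are the intersections.
Country 1's best responses — vs North: North (payoff 7); vs South: North (payoff 5).
Country 2's best responses — vs North: North (payoff 4); vs South: South (payoff 7); vs East: North (payoff 8).
The only mutual best response is (North, North); neither player gains by switching there.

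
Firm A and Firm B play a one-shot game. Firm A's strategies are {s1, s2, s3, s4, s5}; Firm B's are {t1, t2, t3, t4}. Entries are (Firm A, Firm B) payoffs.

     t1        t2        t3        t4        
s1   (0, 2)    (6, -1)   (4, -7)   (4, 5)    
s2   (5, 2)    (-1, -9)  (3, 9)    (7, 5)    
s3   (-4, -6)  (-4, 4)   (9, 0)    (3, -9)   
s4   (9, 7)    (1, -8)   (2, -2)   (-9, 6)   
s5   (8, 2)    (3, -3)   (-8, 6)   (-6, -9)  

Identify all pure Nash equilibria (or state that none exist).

Check mutual best responses: a cell is a NE iff neither player can gain by unilaterally deviating.
Firm A's best responses — vs t1: s4 (payoff 9); vs t2: s1 (payoff 6); vs t3: s3 (payoff 9); vs t4: s2 (payoff 7).
Firm B's best responses — vs s1: t4 (payoff 5); vs s2: t3 (payoff 9); vs s3: t2 (payoff 4); vs s4: t1 (payoff 7); vs s5: t3 (payoff 6).
The only mutual best response is (s4, t1); neither player gains by switching there.

(s4, t1)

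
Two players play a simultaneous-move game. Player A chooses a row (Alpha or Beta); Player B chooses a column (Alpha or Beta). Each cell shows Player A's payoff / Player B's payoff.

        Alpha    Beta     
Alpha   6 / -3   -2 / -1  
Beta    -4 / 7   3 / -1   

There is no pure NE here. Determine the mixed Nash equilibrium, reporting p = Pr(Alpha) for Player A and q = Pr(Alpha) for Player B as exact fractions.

p = 4/5, q = 1/3

Each player's mixing probability is pinned down by making the *other* player indifferent.
Player B indifferent between Alpha and Beta: p·(-3) + (1−p)·7 = p·(-1) + (1−p)·(-1) ⟹ 7 + (-10)p = (-1) + 0p ⟹ p = 4/5.
Player A indifferent between Alpha and Beta: q·6 + (1−q)·(-2) = q·(-4) + (1−q)·3 ⟹ (-2) + 8q = 3 + (-7)q ⟹ q = 1/3.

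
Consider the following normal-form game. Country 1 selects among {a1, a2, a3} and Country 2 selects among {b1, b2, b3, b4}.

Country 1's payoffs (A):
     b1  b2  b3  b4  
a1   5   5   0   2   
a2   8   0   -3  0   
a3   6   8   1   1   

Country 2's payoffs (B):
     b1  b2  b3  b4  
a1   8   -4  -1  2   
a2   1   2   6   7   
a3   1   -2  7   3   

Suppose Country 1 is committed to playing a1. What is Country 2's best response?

With Country 1 fixed at a1, Country 2's payoffs are: b1 → 8, b2 → -4, b3 → -1, b4 → 2.
The maximum is 8, achieved by b1.

b1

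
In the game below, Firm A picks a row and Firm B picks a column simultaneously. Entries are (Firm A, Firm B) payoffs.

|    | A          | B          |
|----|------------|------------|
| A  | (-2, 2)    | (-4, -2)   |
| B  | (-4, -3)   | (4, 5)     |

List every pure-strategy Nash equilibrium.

A profile is a Nash equilibrium when each player is best-responding to the other.
Firm A's best responses — vs A: A (payoff -2); vs B: B (payoff 4).
Firm B's best responses — vs A: A (payoff 2); vs B: B (payoff 5).
Mutual best responses occur at (A, A) and (B, B); at each, neither player gains by switching.

(A, A) and (B, B)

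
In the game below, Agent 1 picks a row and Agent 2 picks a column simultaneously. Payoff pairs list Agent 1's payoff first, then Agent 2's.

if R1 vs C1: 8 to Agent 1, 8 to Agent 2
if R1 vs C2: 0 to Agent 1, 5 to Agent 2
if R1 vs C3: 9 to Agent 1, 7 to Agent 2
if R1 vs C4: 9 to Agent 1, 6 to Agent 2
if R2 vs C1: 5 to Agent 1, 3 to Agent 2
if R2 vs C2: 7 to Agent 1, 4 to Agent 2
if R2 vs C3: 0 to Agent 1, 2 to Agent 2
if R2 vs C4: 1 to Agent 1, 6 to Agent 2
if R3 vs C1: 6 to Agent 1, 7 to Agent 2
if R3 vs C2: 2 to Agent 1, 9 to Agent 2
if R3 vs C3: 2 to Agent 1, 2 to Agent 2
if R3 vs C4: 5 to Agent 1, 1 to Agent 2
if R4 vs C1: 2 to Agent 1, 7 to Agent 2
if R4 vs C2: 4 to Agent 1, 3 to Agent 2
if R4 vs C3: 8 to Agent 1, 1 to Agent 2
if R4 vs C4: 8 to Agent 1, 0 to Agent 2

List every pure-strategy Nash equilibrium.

A profile is a Nash equilibrium when each player is best-responding to the other.
Agent 1's best responses — vs C1: R1 (payoff 8); vs C2: R2 (payoff 7); vs C3: R1 (payoff 9); vs C4: R1 (payoff 9).
Agent 2's best responses — vs R1: C1 (payoff 8); vs R2: C4 (payoff 6); vs R3: C2 (payoff 9); vs R4: C1 (payoff 7).
The only mutual best response is (R1, C1); neither player gains by switching there.

(R1, C1)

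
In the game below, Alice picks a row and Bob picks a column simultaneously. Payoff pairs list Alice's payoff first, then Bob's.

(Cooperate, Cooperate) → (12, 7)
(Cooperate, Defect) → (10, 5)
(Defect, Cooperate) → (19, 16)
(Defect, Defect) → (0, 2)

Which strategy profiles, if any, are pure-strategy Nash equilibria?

(Defect, Cooperate)

Find each player's best response to every opponent strategy; NE are the intersections.
Alice's best responses — vs Cooperate: Defect (payoff 19); vs Defect: Cooperate (payoff 10).
Bob's best responses — vs Cooperate: Cooperate (payoff 7); vs Defect: Cooperate (payoff 16).
The only mutual best response is (Defect, Cooperate); neither player gains by switching there.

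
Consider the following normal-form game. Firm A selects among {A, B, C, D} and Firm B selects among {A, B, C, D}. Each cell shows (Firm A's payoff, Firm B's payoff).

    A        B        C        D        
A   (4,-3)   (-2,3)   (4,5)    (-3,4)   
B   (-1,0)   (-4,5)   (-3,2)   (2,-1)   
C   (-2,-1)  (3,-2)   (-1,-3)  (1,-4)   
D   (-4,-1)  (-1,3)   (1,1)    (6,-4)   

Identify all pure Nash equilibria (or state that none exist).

(A, C)

A profile is a Nash equilibrium when each player is best-responding to the other.
Firm A's best responses — vs A: A (payoff 4); vs B: C (payoff 3); vs C: A (payoff 4); vs D: D (payoff 6).
Firm B's best responses — vs A: C (payoff 5); vs B: B (payoff 5); vs C: A (payoff -1); vs D: B (payoff 3).
The only mutual best response is (A, C); neither player gains by switching there.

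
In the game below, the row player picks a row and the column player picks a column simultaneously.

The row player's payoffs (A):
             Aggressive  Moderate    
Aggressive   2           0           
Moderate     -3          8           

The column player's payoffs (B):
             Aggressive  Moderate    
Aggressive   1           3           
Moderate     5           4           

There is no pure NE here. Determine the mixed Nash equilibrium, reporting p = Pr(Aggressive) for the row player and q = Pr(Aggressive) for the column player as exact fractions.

p = 1/3, q = 8/13

In a mixed NE each player is indifferent between their pure strategies, so the opponent's mix sets the indifference.
The column player indifferent between Aggressive and Moderate: p·1 + (1−p)·5 = p·3 + (1−p)·4 ⟹ 5 + (-4)p = 4 + (-1)p ⟹ p = 1/3.
The row player indifferent between Aggressive and Moderate: q·2 + (1−q)·0 = q·(-3) + (1−q)·8 ⟹ 0 + 2q = 8 + (-11)q ⟹ q = 8/13.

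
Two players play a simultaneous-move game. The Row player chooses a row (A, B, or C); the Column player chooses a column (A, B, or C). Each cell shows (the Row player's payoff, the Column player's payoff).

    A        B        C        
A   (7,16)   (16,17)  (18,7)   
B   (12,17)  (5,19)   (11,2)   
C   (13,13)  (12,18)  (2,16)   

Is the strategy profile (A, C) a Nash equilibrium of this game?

Holding the Column player at C: the Row player gets 18 from A, versus 11 from B, 2 from C. No profitable deviation for the Row player.
Holding the Row player at A: the Column player gets 7 from C but could get 17 by switching to B. The Column player has a profitable deviation.

No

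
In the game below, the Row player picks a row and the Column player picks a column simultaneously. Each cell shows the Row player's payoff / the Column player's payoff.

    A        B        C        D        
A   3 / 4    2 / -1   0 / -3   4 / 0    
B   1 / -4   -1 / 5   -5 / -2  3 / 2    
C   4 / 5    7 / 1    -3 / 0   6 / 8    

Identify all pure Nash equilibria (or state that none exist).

(C, D)

A profile is a Nash equilibrium when each player is best-responding to the other.
The Row player's best responses — vs A: C (payoff 4); vs B: C (payoff 7); vs C: A (payoff 0); vs D: C (payoff 6).
The Column player's best responses — vs A: A (payoff 4); vs B: B (payoff 5); vs C: D (payoff 8).
The only mutual best response is (C, D); neither player gains by switching there.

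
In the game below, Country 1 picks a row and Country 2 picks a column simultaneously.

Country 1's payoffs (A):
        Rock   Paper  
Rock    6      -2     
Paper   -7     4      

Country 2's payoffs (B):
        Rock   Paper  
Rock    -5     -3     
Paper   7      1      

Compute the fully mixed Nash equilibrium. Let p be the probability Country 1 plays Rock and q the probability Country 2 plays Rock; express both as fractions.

Each player's mixing probability is pinned down by making the *other* player indifferent.
Country 2 indifferent between Rock and Paper: p·(-5) + (1−p)·7 = p·(-3) + (1−p)·1 ⟹ 7 + (-12)p = 1 + (-4)p ⟹ p = 3/4.
Country 1 indifferent between Rock and Paper: q·6 + (1−q)·(-2) = q·(-7) + (1−q)·4 ⟹ (-2) + 8q = 4 + (-11)q ⟹ q = 6/19.

p = 3/4, q = 6/19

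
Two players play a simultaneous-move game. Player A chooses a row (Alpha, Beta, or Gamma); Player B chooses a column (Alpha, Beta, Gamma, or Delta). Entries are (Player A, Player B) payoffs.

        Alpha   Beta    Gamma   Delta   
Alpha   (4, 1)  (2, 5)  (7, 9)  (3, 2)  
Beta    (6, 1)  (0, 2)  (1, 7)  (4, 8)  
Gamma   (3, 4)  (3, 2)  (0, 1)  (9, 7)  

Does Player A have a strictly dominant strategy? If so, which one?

None

Check whether one of Player A's strategies beats all alternatives regardless of what the opponent does.
Alpha is not dominant: against Alpha, Beta gives 6 > 4.
Beta is not dominant: against Beta, Alpha gives 2 > 0.
Gamma is not dominant: against Alpha, Alpha gives 4 > 3.
No single strategy is best against every opponent action.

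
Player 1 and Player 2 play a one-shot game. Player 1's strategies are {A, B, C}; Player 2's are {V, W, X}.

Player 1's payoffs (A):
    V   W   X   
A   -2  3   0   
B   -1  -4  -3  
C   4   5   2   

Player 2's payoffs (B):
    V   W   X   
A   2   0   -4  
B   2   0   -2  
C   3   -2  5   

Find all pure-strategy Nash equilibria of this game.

Find each player's best response to every opponent strategy; NE are the intersections.
Player 1's best responses — vs V: C (payoff 4); vs W: C (payoff 5); vs X: C (payoff 2).
Player 2's best responses — vs A: V (payoff 2); vs B: V (payoff 2); vs C: X (payoff 5).
The only mutual best response is (C, X); neither player gains by switching there.

(C, X)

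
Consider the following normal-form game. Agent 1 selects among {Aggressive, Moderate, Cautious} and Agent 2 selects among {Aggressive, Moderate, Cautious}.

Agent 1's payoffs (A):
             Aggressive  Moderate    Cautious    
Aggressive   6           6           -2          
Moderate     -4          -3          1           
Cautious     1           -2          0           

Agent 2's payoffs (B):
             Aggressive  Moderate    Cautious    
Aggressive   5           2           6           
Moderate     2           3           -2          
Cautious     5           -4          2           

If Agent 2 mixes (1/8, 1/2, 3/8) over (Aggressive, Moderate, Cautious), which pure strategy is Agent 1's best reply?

Compute Agent 1's expected payoff from each pure strategy against the given mix.
Aggressive: (1/8)·6 + (1/2)·6 + (3/8)·(-2) = 3
Moderate: (1/8)·(-4) + (1/2)·(-3) + (3/8)·1 = -13/8
Cautious: (1/8)·1 + (1/2)·(-2) + (3/8)·0 = -7/8
Highest expected payoff is 3, from Aggressive.

Aggressive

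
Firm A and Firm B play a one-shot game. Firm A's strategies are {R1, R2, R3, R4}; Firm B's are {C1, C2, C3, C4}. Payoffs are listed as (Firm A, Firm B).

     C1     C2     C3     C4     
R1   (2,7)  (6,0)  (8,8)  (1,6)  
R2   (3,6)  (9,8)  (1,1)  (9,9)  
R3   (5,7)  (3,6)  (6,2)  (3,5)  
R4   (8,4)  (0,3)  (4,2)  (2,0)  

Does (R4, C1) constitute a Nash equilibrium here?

Yes

Holding Firm B at C1: Firm A gets 8 from R4, versus 2 from R1, 3 from R2, 5 from R3. No profitable deviation for Firm A.
Holding Firm A at R4: Firm B gets 4 from C1, versus 3 from C2, 2 from C3, 0 from C4. No profitable deviation for Firm B either.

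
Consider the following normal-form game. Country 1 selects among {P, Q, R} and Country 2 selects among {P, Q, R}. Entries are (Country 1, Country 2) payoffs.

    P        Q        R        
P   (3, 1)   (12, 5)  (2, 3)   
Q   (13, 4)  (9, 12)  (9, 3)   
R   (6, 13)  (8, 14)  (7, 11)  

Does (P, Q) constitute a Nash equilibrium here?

Holding Country 2 at Q: Country 1 gets 12 from P, versus 9 from Q, 8 from R. No profitable deviation for Country 1.
Holding Country 1 at P: Country 2 gets 5 from Q, versus 1 from P, 3 from R. No profitable deviation for Country 2 either.

Yes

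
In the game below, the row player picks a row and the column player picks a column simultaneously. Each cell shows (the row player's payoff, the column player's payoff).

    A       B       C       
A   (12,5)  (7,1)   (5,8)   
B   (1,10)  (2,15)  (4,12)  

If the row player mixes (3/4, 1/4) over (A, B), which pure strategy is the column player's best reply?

The column player's best reply maximizes expected payoff against the mix.
A: (3/4)·5 + (1/4)·10 = 25/4
B: (3/4)·1 + (1/4)·15 = 9/2
C: (3/4)·8 + (1/4)·12 = 9
Highest expected payoff is 9, from C.

C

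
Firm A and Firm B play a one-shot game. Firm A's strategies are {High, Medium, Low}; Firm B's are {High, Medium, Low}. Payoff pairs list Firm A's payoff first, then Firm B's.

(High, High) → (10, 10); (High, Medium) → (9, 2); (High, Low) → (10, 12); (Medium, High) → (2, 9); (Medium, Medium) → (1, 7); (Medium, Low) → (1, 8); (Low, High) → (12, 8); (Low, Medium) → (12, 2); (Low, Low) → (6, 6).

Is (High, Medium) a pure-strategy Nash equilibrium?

No

Holding Firm B at Medium: Firm A gets 9 from High but could get 12 by switching to Low. Firm A has a profitable deviation.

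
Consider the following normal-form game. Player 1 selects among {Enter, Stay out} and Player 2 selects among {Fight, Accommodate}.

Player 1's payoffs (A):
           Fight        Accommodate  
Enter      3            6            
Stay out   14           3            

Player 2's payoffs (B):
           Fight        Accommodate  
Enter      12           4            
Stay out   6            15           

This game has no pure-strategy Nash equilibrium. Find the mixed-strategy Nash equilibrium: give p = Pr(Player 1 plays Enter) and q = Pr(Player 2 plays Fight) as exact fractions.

Each player's mixing probability is pinned down by making the *other* player indifferent.
Player 2 indifferent between Fight and Accommodate: p·12 + (1−p)·6 = p·4 + (1−p)·15 ⟹ 6 + 6p = 15 + (-11)p ⟹ p = 9/17.
Player 1 indifferent between Enter and Stay out: q·3 + (1−q)·6 = q·14 + (1−q)·3 ⟹ 6 + (-3)q = 3 + 11q ⟹ q = 3/14.

p = 9/17, q = 3/14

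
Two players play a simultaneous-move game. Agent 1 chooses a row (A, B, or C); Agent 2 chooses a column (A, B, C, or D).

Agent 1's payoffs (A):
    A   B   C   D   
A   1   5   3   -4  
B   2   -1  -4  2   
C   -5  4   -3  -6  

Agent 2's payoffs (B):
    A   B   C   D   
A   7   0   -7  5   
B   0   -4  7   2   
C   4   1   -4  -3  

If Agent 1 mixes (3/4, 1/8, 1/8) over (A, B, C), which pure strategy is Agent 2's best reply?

A

Compute Agent 2's expected payoff from each pure strategy against the given mix.
A: (3/4)·7 + (1/8)·0 + (1/8)·4 = 23/4
B: (3/4)·0 + (1/8)·(-4) + (1/8)·1 = -3/8
C: (3/4)·(-7) + (1/8)·7 + (1/8)·(-4) = -39/8
D: (3/4)·5 + (1/8)·2 + (1/8)·(-3) = 29/8
Highest expected payoff is 23/4, from A.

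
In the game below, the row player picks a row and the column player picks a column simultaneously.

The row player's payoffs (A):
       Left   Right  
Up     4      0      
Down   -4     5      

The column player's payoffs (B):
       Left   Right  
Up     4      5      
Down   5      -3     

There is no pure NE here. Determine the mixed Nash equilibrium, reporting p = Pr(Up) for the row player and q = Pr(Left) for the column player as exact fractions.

In a mixed NE each player is indifferent between their pure strategies, so the opponent's mix sets the indifference.
The column player indifferent between Left and Right: p·4 + (1−p)·5 = p·5 + (1−p)·(-3) ⟹ 5 + (-1)p = (-3) + 8p ⟹ p = 8/9.
The row player indifferent between Up and Down: q·4 + (1−q)·0 = q·(-4) + (1−q)·5 ⟹ 0 + 4q = 5 + (-9)q ⟹ q = 5/13.

p = 8/9, q = 5/13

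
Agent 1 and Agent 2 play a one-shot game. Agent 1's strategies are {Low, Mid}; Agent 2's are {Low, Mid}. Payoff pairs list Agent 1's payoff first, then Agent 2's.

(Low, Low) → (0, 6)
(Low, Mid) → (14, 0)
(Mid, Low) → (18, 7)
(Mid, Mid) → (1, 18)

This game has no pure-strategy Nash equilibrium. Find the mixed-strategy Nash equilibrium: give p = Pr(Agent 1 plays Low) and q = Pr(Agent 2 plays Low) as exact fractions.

p = 11/17, q = 13/31

Each player's mixing probability is pinned down by making the *other* player indifferent.
Agent 2 indifferent between Low and Mid: p·6 + (1−p)·7 = p·0 + (1−p)·18 ⟹ 7 + (-1)p = 18 + (-18)p ⟹ p = 11/17.
Agent 1 indifferent between Low and Mid: q·0 + (1−q)·14 = q·18 + (1−q)·1 ⟹ 14 + (-14)q = 1 + 17q ⟹ q = 13/31.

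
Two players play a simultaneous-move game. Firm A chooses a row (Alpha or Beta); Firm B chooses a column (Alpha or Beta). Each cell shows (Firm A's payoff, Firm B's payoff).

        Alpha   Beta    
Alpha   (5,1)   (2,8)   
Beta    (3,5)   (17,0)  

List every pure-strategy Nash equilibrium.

There is no pure-strategy Nash equilibrium

A profile is a Nash equilibrium when each player is best-responding to the other.
Firm A's best responses — vs Alpha: Alpha (payoff 5); vs Beta: Beta (payoff 17).
Firm B's best responses — vs Alpha: Beta (payoff 8); vs Beta: Alpha (payoff 5).
No cell has both players best-responding. For instance, Firm A's best reply to Alpha is Alpha, but against Alpha Firm B prefers Beta over Alpha.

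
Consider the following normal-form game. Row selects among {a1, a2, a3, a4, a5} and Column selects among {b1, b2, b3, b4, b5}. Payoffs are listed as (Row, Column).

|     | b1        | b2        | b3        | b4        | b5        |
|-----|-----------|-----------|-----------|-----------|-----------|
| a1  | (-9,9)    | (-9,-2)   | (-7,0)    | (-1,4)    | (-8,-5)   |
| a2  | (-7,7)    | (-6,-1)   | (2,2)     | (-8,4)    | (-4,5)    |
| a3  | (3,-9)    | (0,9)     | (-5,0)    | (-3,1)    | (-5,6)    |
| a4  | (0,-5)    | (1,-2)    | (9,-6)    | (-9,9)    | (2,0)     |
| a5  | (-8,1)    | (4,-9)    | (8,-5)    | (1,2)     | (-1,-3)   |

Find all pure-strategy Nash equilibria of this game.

Find each player's best response to every opponent strategy; NE are the intersections.
Row's best responses — vs b1: a3 (payoff 3); vs b2: a5 (payoff 4); vs b3: a4 (payoff 9); vs b4: a5 (payoff 1); vs b5: a4 (payoff 2).
Column's best responses — vs a1: b1 (payoff 9); vs a2: b1 (payoff 7); vs a3: b2 (payoff 9); vs a4: b4 (payoff 9); vs a5: b4 (payoff 2).
The only mutual best response is (a5, b4); neither player gains by switching there.

(a5, b4)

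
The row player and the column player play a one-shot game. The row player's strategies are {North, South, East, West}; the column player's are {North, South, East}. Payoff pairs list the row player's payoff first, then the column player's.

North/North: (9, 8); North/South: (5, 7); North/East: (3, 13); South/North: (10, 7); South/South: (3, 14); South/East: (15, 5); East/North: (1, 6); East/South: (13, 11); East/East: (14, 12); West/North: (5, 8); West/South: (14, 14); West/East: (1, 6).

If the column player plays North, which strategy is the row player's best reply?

South

With the column player fixed at North, the row player's payoffs are: North → 9, South → 10, East → 1, West → 5.
The maximum is 10, achieved by South.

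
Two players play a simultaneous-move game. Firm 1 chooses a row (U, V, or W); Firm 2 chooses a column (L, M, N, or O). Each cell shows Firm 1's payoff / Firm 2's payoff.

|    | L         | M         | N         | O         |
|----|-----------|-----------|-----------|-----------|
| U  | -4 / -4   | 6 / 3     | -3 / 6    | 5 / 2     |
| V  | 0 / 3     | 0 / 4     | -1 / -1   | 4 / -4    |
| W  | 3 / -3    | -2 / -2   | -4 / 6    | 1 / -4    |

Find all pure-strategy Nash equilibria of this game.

None

Find each player's best response to every opponent strategy; NE are the intersections.
Firm 1's best responses — vs L: W (payoff 3); vs M: U (payoff 6); vs N: V (payoff -1); vs O: U (payoff 5).
Firm 2's best responses — vs U: N (payoff 6); vs V: M (payoff 4); vs W: N (payoff 6).
No cell has both players best-responding. For instance, Firm 1's best reply to O is U, but against U Firm 2 prefers N over O.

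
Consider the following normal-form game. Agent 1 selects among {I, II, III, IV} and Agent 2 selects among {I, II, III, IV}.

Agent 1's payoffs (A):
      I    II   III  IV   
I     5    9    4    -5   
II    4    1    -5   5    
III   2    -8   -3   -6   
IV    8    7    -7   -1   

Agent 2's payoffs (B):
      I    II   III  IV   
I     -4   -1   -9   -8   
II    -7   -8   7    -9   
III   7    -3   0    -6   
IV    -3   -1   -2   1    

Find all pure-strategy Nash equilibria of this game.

Check mutual best responses: a cell is a NE iff neither player can gain by unilaterally deviating.
Agent 1's best responses — vs I: IV (payoff 8); vs II: I (payoff 9); vs III: I (payoff 4); vs IV: II (payoff 5).
Agent 2's best responses — vs I: II (payoff -1); vs II: III (payoff 7); vs III: I (payoff 7); vs IV: IV (payoff 1).
The only mutual best response is (I, II); neither player gains by switching there.

(I, II)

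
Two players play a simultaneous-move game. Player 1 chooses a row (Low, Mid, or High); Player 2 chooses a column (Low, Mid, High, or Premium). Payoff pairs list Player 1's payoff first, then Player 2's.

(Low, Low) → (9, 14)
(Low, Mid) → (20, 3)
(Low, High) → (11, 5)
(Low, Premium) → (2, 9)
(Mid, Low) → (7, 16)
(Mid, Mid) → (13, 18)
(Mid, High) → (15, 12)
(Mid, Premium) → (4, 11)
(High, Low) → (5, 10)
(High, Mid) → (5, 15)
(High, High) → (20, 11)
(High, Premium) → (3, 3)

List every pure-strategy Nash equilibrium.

(Low, Low)

Find each player's best response to every opponent strategy; NE are the intersections.
Player 1's best responses — vs Low: Low (payoff 9); vs Mid: Low (payoff 20); vs High: High (payoff 20); vs Premium: Mid (payoff 4).
Player 2's best responses — vs Low: Low (payoff 14); vs Mid: Mid (payoff 18); vs High: Mid (payoff 15).
The only mutual best response is (Low, Low); neither player gains by switching there.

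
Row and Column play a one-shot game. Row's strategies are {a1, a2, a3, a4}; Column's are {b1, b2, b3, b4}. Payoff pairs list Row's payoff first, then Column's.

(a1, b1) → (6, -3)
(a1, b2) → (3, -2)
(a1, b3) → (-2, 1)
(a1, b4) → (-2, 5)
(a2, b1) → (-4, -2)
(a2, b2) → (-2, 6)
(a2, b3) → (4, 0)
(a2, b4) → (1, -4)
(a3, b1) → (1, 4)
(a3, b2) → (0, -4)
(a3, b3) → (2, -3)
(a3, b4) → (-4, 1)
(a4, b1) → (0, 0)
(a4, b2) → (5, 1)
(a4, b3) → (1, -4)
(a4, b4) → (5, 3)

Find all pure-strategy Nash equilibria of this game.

Find each player's best response to every opponent strategy; NE are the intersections.
Row's best responses — vs b1: a1 (payoff 6); vs b2: a4 (payoff 5); vs b3: a2 (payoff 4); vs b4: a4 (payoff 5).
Column's best responses — vs a1: b4 (payoff 5); vs a2: b2 (payoff 6); vs a3: b1 (payoff 4); vs a4: b4 (payoff 3).
The only mutual best response is (a4, b4); neither player gains by switching there.

(a4, b4)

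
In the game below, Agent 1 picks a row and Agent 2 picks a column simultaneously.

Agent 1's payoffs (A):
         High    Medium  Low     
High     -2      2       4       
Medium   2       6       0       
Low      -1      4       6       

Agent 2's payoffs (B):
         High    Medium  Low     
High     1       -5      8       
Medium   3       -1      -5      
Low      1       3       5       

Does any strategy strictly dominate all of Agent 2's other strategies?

Check whether one of Agent 2's strategies beats all alternatives regardless of what the opponent does.
High is not dominant: against High, Low gives 8 > 1.
Medium is not dominant: against High, High gives 1 > -5.
Low is not dominant: against Medium, High gives 3 > -5.
No single strategy is best against every opponent action.

None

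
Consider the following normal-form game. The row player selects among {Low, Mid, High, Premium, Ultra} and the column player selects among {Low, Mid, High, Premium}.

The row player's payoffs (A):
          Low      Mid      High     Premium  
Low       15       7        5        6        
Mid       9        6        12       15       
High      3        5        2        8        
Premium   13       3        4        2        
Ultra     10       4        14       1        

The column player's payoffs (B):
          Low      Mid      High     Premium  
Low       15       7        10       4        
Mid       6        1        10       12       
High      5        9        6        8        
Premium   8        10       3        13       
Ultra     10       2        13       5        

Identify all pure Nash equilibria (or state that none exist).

(Low, Low), (Mid, Premium), and (Ultra, High)

A profile is a Nash equilibrium when each player is best-responding to the other.
The row player's best responses — vs Low: Low (payoff 15); vs Mid: Low (payoff 7); vs High: Ultra (payoff 14); vs Premium: Mid (payoff 15).
The column player's best responses — vs Low: Low (payoff 15); vs Mid: Premium (payoff 12); vs High: Mid (payoff 9); vs Premium: Premium (payoff 13); vs Ultra: High (payoff 13).
Mutual best responses occur at (Low, Low), (Mid, Premium), and (Ultra, High); at each, neither player gains by switching.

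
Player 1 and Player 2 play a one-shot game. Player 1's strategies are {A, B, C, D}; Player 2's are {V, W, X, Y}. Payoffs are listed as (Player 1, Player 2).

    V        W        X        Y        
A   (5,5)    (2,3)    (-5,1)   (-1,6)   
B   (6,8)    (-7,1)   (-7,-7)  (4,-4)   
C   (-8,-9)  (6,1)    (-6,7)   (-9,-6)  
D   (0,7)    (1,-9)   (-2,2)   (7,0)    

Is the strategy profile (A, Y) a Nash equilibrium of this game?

No

Holding Player 2 at Y: Player 1 gets -1 from A but could get 7 by switching to D. Player 1 has a profitable deviation.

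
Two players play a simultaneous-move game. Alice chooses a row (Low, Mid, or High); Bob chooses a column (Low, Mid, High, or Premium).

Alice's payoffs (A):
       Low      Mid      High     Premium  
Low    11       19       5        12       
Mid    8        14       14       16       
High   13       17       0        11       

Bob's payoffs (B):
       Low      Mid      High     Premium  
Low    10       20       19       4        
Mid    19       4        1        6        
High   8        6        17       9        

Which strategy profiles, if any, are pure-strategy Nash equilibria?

(Low, Mid)

Find each player's best response to every opponent strategy; NE are the intersections.
Alice's best responses — vs Low: High (payoff 13); vs Mid: Low (payoff 19); vs High: Mid (payoff 14); vs Premium: Mid (payoff 16).
Bob's best responses — vs Low: Mid (payoff 20); vs Mid: Low (payoff 19); vs High: High (payoff 17).
The only mutual best response is (Low, Mid); neither player gains by switching there.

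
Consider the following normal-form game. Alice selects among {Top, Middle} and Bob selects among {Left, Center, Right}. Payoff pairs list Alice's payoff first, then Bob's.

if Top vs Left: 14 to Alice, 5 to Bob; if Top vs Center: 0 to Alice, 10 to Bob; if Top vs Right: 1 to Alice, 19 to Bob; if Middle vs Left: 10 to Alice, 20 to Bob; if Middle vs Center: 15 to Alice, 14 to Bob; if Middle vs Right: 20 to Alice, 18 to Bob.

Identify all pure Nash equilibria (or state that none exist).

None

Check mutual best responses: a cell is a NE iff neither player can gain by unilaterally deviating.
Alice's best responses — vs Left: Top (payoff 14); vs Center: Middle (payoff 15); vs Right: Middle (payoff 20).
Bob's best responses — vs Top: Right (payoff 19); vs Middle: Left (payoff 20).
No cell has both players best-responding. For instance, Alice's best reply to Left is Top, but against Top Bob prefers Right over Left.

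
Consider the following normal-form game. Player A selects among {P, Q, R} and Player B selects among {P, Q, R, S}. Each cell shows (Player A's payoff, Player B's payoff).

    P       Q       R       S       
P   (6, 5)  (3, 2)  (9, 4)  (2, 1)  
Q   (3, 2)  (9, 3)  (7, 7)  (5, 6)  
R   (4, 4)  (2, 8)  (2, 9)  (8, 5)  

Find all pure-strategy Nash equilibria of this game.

A profile is a Nash equilibrium when each player is best-responding to the other.
Player A's best responses — vs P: P (payoff 6); vs Q: Q (payoff 9); vs R: P (payoff 9); vs S: R (payoff 8).
Player B's best responses — vs P: P (payoff 5); vs Q: R (payoff 7); vs R: R (payoff 9).
The only mutual best response is (P, P); neither player gains by switching there.

(P, P)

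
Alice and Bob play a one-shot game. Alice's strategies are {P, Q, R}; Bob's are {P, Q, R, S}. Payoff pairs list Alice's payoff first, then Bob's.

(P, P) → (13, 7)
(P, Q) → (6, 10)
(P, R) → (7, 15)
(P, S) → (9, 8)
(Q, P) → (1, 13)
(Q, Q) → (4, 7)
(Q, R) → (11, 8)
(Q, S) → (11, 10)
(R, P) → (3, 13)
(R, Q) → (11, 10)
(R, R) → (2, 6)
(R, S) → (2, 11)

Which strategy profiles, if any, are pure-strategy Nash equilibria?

Check mutual best responses: a cell is a NE iff neither player can gain by unilaterally deviating.
Alice's best responses — vs P: P (payoff 13); vs Q: R (payoff 11); vs R: Q (payoff 11); vs S: Q (payoff 11).
Bob's best responses — vs P: R (payoff 15); vs Q: P (payoff 13); vs R: P (payoff 13).
No cell has both players best-responding. For instance, Alice's best reply to S is Q, but against Q Bob prefers P over S.

There is no pure-strategy Nash equilibrium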